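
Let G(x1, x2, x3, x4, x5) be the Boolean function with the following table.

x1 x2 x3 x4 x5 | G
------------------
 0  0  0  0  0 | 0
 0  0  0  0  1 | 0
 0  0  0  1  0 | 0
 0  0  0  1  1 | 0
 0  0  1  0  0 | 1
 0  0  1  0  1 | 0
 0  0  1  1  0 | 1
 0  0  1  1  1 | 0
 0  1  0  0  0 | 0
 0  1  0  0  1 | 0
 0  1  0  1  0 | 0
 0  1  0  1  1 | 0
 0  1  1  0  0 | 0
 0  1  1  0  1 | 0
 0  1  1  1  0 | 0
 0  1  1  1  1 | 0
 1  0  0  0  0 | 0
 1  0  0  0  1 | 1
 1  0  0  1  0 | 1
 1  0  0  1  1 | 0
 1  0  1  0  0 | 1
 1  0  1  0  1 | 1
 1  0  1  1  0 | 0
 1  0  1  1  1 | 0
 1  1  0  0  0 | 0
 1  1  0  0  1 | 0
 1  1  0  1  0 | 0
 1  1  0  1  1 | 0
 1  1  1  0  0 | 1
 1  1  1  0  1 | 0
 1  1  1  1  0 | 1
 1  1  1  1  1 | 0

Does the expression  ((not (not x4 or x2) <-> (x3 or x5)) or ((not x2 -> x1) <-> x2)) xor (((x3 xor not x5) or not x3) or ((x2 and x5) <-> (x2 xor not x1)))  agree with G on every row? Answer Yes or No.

Yes

Test each input against both G and the formula:
  x1=0, x2=0, x3=0, x4=0, x5=0: formula gives 0, G = 0 ✓
  x1=0, x2=0, x3=0, x4=0, x5=1: formula gives 0, G = 0 ✓
  x1=0, x2=0, x3=0, x4=1, x5=0: formula gives 0, G = 0 ✓
  x1=0, x2=0, x3=0, x4=1, x5=1: formula gives 0, G = 0 ✓
  … (the remaining 28 rows also agree.)
Every row agrees, so the formula is equivalent.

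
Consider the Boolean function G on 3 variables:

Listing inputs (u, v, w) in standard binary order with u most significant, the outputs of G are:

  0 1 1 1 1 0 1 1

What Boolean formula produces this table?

G(u, v, w) = ¬(((¬u ∧ ¬v) ∧ ¬w) ∨ ((u ∧ ¬v) ∧ w))

The 0-rows are (0,0,0), (1,0,1). Take each as a conjunction (¬u·¬v·¬w, u·¬v·w), form their disjunction, and complement — that gives a formula that is 1 everywhere G is.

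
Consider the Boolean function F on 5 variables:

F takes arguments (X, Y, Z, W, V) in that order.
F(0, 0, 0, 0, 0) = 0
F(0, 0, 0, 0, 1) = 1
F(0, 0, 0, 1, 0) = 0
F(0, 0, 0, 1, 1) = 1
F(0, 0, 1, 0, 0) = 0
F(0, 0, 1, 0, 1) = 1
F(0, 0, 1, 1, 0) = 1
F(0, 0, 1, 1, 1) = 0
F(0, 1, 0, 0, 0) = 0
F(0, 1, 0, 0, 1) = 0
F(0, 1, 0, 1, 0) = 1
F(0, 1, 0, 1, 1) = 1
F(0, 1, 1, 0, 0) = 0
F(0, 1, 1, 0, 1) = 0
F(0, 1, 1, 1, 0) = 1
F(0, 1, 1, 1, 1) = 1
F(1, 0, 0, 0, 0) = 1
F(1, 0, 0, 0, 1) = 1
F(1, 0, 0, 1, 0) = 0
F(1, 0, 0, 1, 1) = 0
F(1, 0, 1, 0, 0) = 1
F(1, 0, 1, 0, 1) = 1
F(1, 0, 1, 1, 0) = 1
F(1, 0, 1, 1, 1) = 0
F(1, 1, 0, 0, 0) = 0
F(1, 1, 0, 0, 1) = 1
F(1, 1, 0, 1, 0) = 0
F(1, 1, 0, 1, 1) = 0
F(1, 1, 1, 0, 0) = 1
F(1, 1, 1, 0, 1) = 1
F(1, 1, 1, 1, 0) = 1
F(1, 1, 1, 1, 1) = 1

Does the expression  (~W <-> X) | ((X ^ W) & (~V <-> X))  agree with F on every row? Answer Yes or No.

Test each input against both F and the formula:
  X=0, Y=0, Z=0, W=0, V=0: formula gives 0, F = 0 ✓
  X=0, Y=0, Z=0, W=0, V=1: formula gives 0, but F = 1 ✗
Since they disagree at (0,0,0,0,1), the expression is not a correct formula for F.

No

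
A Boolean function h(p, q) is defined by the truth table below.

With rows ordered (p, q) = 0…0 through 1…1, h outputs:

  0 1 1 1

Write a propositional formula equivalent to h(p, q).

The output is 1 whenever at least one input is 1 — the OR of all inputs.

h(p, q) = p ∨ q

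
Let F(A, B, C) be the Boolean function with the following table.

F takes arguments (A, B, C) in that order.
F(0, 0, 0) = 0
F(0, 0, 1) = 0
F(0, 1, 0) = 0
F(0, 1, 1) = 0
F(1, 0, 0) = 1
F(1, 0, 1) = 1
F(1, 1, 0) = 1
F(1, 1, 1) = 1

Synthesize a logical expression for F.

The output simply equals A.

F(A, B, C) = A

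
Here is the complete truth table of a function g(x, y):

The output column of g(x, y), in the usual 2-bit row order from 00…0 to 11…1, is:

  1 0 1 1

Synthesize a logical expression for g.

This is y → x (false only at 0,1).

g(x, y) = y IMPLIES x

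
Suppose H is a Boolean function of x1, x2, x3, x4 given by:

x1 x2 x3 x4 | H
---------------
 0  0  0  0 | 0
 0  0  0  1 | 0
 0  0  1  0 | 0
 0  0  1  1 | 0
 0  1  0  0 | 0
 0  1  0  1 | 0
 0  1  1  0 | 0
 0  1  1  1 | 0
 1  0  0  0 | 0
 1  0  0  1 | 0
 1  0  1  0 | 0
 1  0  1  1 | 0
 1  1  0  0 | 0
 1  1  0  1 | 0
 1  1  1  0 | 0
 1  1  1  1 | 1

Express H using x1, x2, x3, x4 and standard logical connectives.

H(x1, x2, x3, x4) = ((x1 & x2) & x3) & x4

The output is 1 only when every input is 1 — the AND of all inputs.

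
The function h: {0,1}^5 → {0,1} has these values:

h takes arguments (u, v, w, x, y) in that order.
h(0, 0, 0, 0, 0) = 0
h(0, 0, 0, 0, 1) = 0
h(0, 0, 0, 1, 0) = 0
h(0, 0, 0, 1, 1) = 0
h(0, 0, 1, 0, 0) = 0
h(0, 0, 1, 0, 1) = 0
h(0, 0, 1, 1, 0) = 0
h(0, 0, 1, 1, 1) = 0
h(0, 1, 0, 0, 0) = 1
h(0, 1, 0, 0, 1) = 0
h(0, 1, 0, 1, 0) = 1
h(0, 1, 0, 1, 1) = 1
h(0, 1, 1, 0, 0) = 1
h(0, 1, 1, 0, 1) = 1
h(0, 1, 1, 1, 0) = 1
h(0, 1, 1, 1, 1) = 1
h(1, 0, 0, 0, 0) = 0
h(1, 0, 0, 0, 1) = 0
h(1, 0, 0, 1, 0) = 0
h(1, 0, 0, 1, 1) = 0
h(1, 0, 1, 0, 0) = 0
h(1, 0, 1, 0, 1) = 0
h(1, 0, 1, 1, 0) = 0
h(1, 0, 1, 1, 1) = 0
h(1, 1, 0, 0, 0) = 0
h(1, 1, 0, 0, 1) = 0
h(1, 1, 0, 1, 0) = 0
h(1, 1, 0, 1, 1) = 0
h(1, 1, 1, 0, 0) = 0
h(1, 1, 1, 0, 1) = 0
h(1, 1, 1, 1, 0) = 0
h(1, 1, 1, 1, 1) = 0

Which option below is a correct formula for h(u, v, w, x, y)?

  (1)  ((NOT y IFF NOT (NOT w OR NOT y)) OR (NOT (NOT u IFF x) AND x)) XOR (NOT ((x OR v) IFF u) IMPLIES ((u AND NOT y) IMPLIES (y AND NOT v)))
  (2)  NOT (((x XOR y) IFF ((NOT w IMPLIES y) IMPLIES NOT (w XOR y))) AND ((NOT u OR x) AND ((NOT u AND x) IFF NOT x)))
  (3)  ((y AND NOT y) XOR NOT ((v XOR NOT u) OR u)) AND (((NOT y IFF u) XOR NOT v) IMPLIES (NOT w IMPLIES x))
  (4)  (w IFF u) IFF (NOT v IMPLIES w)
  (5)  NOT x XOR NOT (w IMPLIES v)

3

(1) disagrees with h on (0,0,0,0,0) (formula → 1, table → 0); rule it out.
(2) disagrees with h on (0,0,0,0,0) (formula → 1, table → 0); rule it out.
(4) disagrees with h on (0,1,0,0,1) (formula → 1, table → 0); rule it out.
(5) disagrees with h on (0,0,0,0,0) (formula → 1, table → 0); rule it out.
Only (3) survives; checking it on all 32 rows confirms it matches h.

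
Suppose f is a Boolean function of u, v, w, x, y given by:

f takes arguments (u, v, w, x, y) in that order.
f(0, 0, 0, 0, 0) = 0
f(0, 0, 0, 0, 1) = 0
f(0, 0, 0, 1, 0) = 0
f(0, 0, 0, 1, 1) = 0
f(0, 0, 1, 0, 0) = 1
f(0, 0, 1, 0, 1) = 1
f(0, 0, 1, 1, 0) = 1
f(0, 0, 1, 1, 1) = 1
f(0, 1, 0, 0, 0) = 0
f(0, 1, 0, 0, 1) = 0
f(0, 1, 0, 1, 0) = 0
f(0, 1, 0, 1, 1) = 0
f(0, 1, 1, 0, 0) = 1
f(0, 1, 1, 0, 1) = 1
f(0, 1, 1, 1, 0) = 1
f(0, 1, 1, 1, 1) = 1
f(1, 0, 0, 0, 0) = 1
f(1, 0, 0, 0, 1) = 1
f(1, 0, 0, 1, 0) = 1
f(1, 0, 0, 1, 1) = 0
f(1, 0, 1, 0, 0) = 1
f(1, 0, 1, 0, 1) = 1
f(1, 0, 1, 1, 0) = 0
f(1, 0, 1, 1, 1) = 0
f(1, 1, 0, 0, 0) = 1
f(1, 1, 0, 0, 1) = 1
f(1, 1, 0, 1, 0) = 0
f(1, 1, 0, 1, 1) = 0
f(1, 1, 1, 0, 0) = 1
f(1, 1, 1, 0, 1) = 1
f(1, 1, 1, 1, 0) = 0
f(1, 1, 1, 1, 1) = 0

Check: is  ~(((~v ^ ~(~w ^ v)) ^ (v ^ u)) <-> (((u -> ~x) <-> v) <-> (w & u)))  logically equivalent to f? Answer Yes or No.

Test each input against both f and the formula:
  u=0, v=0, w=0, x=0, y=0: formula gives 0, f = 0 ✓
  u=0, v=0, w=0, x=0, y=1: formula gives 0, f = 0 ✓
  u=0, v=0, w=0, x=1, y=0: formula gives 0, f = 0 ✓
  u=0, v=0, w=0, x=1, y=1: formula gives 0, f = 0 ✓
  …
  u=1, v=0, w=0, x=1, y=0: formula gives 0, but f = 1 ✗
A single disagreement suffices: at (1,0,0,1,0) they differ, so the formula does not compute f.

No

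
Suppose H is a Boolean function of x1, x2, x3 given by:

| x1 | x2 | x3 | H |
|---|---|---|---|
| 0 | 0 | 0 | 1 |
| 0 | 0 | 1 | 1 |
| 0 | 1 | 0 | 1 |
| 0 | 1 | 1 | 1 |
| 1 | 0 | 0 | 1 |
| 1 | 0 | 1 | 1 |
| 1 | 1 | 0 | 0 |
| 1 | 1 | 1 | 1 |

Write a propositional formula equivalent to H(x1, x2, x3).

H(x1, x2, x3) = NOT ((x1 AND x2) AND NOT x3)

Only row (1,1,0) gives 0. So H is 1 everywhere except there — the complement of the minterm x1·x2·¬x3.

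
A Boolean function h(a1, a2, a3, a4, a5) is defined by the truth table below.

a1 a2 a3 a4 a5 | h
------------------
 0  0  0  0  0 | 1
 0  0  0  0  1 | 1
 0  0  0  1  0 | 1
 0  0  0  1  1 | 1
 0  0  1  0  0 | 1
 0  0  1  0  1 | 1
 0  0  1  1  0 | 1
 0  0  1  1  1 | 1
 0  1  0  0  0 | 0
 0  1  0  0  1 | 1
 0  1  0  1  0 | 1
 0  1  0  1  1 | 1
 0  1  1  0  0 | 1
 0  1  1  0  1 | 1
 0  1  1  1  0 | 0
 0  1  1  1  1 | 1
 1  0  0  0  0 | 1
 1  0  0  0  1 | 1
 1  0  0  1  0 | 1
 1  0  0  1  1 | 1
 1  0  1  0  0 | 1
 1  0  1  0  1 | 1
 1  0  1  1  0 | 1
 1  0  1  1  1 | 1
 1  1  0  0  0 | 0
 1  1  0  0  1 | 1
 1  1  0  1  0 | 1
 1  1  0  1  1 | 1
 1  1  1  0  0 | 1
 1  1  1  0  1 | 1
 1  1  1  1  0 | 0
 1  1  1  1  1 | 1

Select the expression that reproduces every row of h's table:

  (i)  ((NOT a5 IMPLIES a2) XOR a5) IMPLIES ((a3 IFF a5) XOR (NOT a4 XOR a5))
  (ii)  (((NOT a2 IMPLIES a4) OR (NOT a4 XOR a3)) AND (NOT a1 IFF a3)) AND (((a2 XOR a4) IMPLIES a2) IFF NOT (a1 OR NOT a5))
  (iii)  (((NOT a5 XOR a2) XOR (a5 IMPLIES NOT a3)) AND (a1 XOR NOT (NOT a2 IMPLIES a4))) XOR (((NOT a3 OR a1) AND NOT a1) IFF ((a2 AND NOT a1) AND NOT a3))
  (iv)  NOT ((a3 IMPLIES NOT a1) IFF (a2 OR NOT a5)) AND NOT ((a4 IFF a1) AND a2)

(ii): at (0,0,0,0,0) it gives 0, but h = 1 — eliminated.
(iii): at (0,0,0,0,0) it gives 0, but h = 1 — eliminated.
(iv): at (0,0,0,0,0) it gives 0, but h = 1 — eliminated.
That leaves (i). Evaluating it on every row reproduces the table of h exactly.

i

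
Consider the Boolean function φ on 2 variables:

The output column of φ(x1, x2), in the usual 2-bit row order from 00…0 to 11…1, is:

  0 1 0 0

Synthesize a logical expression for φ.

1 only at (0,1): NOT x1 AND x2.

φ(x1, x2) = ¬x1 ∧ x2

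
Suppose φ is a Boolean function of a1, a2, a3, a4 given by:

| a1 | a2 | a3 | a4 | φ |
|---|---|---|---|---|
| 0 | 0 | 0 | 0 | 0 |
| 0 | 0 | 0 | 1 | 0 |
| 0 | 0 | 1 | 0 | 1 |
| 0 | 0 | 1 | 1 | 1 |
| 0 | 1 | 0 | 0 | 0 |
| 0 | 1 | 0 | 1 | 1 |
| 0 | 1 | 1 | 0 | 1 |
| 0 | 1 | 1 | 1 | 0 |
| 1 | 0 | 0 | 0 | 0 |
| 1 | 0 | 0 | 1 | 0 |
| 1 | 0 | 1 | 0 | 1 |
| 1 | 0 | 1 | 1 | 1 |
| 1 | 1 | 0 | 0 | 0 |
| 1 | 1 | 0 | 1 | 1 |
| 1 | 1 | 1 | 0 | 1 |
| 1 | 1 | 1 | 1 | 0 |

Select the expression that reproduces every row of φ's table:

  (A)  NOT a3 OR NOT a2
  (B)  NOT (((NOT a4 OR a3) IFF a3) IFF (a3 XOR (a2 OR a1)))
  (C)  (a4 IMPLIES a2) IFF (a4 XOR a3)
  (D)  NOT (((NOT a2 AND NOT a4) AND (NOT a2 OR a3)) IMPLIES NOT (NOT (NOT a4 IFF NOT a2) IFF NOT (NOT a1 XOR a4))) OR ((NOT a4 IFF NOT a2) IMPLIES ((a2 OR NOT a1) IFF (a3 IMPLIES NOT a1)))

C

(A): at (0,0,0,0) it gives 1, but φ = 0 — eliminated.
(B): at (0,0,0,1) it gives 1, but φ = 0 — eliminated.
(D): at (0,0,0,0) it gives 1, but φ = 0 — eliminated.
Only (C) survives; checking it on all 16 rows confirms it matches φ.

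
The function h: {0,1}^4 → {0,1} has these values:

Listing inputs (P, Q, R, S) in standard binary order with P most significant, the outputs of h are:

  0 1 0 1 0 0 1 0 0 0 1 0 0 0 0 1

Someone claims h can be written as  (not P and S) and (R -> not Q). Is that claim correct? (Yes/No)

No

Test each input against both h and the formula:
  P=0, Q=0, R=0, S=0: formula gives 0, h = 0 ✓
  P=0, Q=0, R=0, S=1: formula gives 1, h = 1 ✓
  P=0, Q=0, R=1, S=0: formula gives 0, h = 0 ✓
  P=0, Q=0, R=1, S=1: formula gives 1, h = 1 ✓
  …
  P=0, Q=1, R=0, S=1: formula gives 1, but h = 0 ✗
Row (0,1,0,1) is a counterexample, so the formula is not equivalent to h.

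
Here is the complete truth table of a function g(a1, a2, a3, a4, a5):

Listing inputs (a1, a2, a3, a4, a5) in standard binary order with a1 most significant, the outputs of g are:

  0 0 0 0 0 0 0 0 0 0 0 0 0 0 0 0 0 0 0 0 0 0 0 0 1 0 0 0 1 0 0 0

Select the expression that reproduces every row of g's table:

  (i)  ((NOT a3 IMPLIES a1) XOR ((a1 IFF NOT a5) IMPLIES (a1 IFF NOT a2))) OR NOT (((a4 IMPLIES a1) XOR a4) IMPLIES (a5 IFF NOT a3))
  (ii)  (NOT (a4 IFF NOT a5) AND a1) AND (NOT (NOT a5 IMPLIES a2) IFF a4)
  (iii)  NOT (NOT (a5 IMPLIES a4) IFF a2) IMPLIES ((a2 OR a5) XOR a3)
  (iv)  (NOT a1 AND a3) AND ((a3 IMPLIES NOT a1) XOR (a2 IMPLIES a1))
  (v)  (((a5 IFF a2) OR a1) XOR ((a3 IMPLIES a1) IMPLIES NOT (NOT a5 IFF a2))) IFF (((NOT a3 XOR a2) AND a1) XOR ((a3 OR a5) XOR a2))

ii

(i) disagrees with g on (0,0,0,0,0) (formula → 1, table → 0); rule it out.
(iii) disagrees with g on (0,0,0,0,0) (formula → 1, table → 0); rule it out.
(iv) disagrees with g on (0,1,1,0,0) (formula → 1, table → 0); rule it out.
(v) disagrees with g on (0,0,0,0,0) (formula → 1, table → 0); rule it out.
(ii) is the remaining candidate, and it agrees with g on all 32 inputs.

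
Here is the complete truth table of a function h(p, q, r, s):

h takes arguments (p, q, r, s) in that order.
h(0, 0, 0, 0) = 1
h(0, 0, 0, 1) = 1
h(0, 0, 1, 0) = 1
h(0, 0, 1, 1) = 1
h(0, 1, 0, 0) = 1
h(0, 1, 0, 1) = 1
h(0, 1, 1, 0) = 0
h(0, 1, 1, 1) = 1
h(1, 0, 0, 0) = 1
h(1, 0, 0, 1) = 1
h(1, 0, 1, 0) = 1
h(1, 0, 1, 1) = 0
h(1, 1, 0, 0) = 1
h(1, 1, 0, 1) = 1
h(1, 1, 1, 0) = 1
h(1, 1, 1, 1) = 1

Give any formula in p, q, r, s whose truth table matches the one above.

There are just 2 zero rows: (0,1,1,0), (1,0,1,1). Their minterms are ¬p·q·r·¬s, p·¬q·r·s; the OR of those covers precisely the 0-outputs, and negating it yields h.

h(p, q, r, s) = ((((p' · q) · r) · s') + (((p · q') · r) · s))'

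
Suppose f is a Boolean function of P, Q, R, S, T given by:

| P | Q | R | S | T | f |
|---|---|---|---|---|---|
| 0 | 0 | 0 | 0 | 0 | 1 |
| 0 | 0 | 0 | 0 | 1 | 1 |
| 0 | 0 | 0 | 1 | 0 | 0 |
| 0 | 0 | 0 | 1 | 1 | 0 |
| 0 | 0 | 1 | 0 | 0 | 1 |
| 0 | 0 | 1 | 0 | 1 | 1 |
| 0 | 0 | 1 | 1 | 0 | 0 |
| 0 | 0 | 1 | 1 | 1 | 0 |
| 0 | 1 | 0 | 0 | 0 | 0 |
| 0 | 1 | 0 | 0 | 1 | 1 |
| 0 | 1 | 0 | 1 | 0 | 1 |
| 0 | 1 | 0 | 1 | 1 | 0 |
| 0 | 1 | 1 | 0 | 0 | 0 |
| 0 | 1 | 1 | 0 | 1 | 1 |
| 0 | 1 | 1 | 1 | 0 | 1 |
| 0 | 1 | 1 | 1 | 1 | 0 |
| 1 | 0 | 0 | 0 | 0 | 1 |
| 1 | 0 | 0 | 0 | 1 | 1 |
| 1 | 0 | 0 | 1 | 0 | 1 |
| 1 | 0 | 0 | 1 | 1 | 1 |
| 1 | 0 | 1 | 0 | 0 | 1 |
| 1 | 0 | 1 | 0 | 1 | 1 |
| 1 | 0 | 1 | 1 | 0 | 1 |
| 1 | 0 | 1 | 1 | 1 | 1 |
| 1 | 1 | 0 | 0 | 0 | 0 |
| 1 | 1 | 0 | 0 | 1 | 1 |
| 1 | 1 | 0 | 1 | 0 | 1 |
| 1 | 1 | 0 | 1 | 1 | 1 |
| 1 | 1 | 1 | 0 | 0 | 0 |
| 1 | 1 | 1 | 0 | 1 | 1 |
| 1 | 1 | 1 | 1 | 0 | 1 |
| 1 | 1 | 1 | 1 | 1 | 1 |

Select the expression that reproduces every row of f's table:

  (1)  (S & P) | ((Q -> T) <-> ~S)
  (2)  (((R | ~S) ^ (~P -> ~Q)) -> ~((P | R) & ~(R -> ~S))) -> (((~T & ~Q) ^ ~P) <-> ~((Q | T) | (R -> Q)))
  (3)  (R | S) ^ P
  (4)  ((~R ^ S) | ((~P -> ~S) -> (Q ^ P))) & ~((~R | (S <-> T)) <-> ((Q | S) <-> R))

1

(2) disagrees with f on (0,0,0,0,1) (formula → 0, table → 1); rule it out.
(3) disagrees with f on (0,0,0,0,0) (formula → 0, table → 1); rule it out.
(4) disagrees with f on (0,0,0,0,0) (formula → 0, table → 1); rule it out.
(1) is the remaining candidate, and it agrees with f on all 32 inputs.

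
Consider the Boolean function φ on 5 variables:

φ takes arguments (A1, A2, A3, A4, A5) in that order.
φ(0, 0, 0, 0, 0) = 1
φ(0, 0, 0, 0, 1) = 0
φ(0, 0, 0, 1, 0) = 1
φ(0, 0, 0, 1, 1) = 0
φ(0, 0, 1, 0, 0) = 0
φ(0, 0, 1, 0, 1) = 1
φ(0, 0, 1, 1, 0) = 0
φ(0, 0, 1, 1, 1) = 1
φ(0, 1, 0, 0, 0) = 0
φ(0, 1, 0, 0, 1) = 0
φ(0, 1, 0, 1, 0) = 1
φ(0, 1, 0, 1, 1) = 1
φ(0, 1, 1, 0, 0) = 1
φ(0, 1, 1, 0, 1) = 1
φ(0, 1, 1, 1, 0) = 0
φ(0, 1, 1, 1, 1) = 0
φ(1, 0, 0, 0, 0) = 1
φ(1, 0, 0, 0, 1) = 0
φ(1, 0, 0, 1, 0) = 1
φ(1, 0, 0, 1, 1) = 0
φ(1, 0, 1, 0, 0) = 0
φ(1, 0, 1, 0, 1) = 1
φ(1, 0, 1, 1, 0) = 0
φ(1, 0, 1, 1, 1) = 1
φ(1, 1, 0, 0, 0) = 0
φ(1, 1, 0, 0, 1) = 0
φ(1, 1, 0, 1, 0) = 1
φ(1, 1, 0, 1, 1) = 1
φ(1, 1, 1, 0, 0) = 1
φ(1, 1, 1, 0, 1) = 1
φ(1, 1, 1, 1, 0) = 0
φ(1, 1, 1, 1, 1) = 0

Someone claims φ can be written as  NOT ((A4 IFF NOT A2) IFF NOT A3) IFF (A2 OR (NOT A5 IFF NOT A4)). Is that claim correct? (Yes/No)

Yes

Check the formula against φ row by row:
  A1=0, A2=0, A3=0, A4=0, A5=0: formula gives 1, φ = 1 ✓
  A1=0, A2=0, A3=0, A4=0, A5=1: formula gives 0, φ = 0 ✓
  A1=0, A2=0, A3=0, A4=1, A5=0: formula gives 1, φ = 1 ✓
  A1=0, A2=0, A3=0, A4=1, A5=1: formula gives 0, φ = 0 ✓
  …and likewise for the remaining 28 rows.
No disagreement on any input; they are logically equivalent.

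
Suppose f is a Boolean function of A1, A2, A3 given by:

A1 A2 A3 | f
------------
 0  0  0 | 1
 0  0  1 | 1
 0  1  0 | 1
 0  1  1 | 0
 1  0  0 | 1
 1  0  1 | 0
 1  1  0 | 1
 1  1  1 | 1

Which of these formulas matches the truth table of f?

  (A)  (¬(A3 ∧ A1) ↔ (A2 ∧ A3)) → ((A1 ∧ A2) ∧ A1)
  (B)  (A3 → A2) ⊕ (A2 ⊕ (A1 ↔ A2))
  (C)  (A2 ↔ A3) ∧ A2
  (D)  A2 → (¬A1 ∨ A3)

A

(B): at (0,0,0) it gives 0, but f = 1 — eliminated.
(C): at (0,0,0) it gives 0, but f = 1 — eliminated.
(D): at (0,1,1) it gives 1, but f = 0 — eliminated.
Only (A) survives; checking it on all 8 rows confirms it matches f.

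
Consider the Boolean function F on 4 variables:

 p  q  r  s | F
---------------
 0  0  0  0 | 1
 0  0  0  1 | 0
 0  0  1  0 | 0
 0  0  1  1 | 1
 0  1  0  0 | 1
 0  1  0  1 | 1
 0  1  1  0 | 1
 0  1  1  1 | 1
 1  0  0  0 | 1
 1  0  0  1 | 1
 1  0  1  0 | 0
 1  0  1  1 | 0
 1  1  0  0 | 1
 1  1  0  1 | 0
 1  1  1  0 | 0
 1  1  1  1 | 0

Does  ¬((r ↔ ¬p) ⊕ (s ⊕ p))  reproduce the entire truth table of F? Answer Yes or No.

Evaluate ¬((r ↔ ¬p) ⊕ (s ⊕ p)) on each row and compare to F:
  p=0, q=0, r=0, s=0: formula gives 1, F = 1 ✓
  p=0, q=0, r=0, s=1: formula gives 0, F = 0 ✓
  p=0, q=0, r=1, s=0: formula gives 0, F = 0 ✓
  p=0, q=0, r=1, s=1: formula gives 1, F = 1 ✓
  …
  p=0, q=1, r=0, s=1: formula gives 0, but F = 1 ✗
Since they disagree at (0,1,0,1), the expression is not a correct formula for F.

No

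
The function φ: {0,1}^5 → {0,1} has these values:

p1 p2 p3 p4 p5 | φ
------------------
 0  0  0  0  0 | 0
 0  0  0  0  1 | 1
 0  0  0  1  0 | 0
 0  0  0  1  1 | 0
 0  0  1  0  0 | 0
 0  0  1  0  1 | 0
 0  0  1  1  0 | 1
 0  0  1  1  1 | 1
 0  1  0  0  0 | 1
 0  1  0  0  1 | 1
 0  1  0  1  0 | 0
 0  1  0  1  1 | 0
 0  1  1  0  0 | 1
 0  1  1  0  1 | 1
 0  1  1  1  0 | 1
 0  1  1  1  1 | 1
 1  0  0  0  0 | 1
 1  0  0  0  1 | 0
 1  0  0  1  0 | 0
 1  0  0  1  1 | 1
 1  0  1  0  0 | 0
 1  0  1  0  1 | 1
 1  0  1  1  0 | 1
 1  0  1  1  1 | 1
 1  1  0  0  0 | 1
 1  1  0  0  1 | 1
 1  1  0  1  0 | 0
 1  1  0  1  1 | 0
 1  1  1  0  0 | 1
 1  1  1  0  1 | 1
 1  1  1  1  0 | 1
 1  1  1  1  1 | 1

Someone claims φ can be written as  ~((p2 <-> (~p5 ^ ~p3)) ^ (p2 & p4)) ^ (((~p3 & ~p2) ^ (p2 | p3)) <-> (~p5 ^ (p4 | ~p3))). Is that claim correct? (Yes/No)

Check the formula against φ row by row:
  p1=0, p2=0, p3=0, p4=0, p5=0: formula gives 0, φ = 0 ✓
  p1=0, p2=0, p3=0, p4=0, p5=1: formula gives 0, but φ = 1 ✗
Since they disagree at (0,0,0,0,1), the expression is not a correct formula for φ.

No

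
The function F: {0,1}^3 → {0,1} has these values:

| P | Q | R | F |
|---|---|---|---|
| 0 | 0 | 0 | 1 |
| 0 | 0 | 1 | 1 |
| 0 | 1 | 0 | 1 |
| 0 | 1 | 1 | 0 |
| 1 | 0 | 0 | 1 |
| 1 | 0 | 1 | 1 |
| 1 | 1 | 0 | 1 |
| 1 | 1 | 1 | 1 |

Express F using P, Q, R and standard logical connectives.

F(P, Q, R) = ~((~P & Q) & R)

Only row (0,1,1) gives 0. So F is 1 everywhere except there — the complement of the minterm ¬P·Q·R.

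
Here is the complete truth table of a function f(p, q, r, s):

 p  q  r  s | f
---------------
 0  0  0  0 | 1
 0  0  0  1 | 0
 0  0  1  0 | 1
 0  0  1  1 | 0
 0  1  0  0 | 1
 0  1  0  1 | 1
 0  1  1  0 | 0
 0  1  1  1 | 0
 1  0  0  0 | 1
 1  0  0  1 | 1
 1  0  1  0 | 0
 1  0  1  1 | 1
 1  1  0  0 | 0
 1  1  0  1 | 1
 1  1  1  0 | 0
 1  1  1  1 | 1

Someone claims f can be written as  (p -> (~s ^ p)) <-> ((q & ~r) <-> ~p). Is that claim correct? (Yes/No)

Test each input against both f and the formula:
  p=0, q=0, r=0, s=0: formula gives 0, but f = 1 ✗
Row (0,0,0,0) is a counterexample, so the formula is not equivalent to f.

No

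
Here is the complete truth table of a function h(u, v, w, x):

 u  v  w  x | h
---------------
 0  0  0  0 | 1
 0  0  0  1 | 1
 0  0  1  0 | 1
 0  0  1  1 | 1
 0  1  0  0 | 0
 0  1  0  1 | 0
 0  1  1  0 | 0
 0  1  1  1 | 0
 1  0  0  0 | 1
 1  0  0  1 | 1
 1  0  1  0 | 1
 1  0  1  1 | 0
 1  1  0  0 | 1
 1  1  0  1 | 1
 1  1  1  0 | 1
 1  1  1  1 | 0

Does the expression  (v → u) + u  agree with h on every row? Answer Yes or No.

Evaluate (v → u) + u on each row and compare to h:
  u=0, v=0, w=0, x=0: formula gives 1, h = 1 ✓
  u=0, v=0, w=0, x=1: formula gives 1, h = 1 ✓
  u=0, v=0, w=1, x=0: formula gives 1, h = 1 ✓
  u=0, v=0, w=1, x=1: formula gives 1, h = 1 ✓
  …
  u=1, v=0, w=1, x=1: formula gives 1, but h = 0 ✗
A single disagreement suffices: at (1,0,1,1) they differ, so the formula does not compute h.

No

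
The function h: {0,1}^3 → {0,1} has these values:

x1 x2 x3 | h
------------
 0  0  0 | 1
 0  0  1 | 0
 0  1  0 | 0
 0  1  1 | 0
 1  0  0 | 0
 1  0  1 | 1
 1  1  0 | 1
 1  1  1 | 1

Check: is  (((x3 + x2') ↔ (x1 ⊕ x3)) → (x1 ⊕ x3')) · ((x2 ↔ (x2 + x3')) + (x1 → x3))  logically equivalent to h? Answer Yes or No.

Check the formula against h row by row:
  x1=0, x2=0, x3=0: formula gives 1, h = 1 ✓
  x1=0, x2=0, x3=1: formula gives 0, h = 0 ✓
  x1=0, x2=1, x3=0: formula gives 1, but h = 0 ✗
Row (0,1,0) is a counterexample, so the formula is not equivalent to h.

No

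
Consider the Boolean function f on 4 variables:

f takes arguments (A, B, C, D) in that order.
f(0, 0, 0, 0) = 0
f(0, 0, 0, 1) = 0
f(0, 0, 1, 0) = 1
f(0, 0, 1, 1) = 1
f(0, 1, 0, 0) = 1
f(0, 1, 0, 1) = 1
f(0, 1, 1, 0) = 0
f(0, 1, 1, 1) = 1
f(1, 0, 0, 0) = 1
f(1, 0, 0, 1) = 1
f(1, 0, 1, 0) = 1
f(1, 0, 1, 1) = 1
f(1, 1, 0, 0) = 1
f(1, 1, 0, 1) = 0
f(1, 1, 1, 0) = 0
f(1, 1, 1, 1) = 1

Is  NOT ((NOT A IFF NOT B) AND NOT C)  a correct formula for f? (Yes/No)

No

Check the formula against f row by row:
  A=0, B=0, C=0, D=0: formula gives 0, f = 0 ✓
  A=0, B=0, C=0, D=1: formula gives 0, f = 0 ✓
  A=0, B=0, C=1, D=0: formula gives 1, f = 1 ✓
  A=0, B=0, C=1, D=1: formula gives 1, f = 1 ✓
  …
  A=0, B=1, C=1, D=0: formula gives 1, but f = 0 ✗
Since they disagree at (0,1,1,0), the expression is not a correct formula for f.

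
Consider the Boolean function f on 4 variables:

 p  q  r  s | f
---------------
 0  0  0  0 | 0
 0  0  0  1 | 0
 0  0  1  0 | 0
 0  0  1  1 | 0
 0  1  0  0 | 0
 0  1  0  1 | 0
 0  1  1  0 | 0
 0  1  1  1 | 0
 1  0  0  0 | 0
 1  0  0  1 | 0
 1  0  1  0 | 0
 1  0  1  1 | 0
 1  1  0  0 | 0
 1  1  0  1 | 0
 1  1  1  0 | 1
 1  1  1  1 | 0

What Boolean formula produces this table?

f(p, q, r, s) = ((p ∧ q) ∧ r) ∧ ¬s

Only row (1,1,1,0) gives 1. That row's minterm p·q·r·¬s is f directly.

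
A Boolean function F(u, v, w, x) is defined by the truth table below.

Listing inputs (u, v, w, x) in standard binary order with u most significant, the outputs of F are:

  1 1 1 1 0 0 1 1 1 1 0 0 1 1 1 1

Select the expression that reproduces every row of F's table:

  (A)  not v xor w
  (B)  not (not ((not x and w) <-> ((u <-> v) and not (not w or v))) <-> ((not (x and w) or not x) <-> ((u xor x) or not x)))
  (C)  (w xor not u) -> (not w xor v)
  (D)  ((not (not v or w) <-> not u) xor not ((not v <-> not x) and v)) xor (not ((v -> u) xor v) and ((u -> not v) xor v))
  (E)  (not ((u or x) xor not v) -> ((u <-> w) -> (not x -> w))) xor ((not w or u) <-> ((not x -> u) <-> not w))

(A) disagrees with F on (0,0,1,0) (formula → 0, table → 1); rule it out.
(B) disagrees with F on (0,1,0,0) (formula → 1, table → 0); rule it out.
(D) disagrees with F on (0,1,0,1) (formula → 1, table → 0); rule it out.
(E) disagrees with F on (0,0,0,1) (formula → 0, table → 1); rule it out.
That leaves (C). Evaluating it on every row reproduces the table of F exactly.

C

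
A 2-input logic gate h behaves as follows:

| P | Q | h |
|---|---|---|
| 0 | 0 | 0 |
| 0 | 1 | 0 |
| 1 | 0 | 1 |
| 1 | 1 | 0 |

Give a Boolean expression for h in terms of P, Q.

1 only at (1,0): P AND NOT Q.

h(P, Q) = P AND NOT Q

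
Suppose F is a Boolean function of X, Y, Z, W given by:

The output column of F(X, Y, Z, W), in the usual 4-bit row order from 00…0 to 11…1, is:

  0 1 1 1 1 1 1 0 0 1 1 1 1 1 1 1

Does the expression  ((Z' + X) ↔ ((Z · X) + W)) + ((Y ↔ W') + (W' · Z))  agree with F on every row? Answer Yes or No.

Yes

Test each input against both F and the formula:
  X=0, Y=0, Z=0, W=0: formula gives 0, F = 0 ✓
  X=0, Y=0, Z=0, W=1: formula gives 1, F = 1 ✓
  X=0, Y=0, Z=1, W=0: formula gives 1, F = 1 ✓
  X=0, Y=0, Z=1, W=1: formula gives 1, F = 1 ✓
  …and likewise for the remaining 12 rows.
Every row agrees, so the formula is equivalent.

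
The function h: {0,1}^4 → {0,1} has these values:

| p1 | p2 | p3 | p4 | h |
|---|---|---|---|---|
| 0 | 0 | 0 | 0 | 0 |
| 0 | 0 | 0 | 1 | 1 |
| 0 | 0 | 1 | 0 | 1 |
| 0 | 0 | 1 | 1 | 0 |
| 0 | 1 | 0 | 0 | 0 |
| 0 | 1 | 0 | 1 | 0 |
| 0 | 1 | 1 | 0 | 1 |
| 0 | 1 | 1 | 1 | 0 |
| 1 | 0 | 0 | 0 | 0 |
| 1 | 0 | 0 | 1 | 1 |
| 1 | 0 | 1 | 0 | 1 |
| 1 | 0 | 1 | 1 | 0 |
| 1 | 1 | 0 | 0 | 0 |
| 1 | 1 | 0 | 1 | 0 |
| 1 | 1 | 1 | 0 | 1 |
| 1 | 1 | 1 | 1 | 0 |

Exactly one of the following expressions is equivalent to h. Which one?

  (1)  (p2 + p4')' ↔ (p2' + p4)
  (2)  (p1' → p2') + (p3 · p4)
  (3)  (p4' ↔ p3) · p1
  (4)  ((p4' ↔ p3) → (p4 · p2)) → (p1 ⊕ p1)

(1) disagrees with h on (0,0,1,0) (formula → 0, table → 1); rule it out.
(2) disagrees with h on (0,0,0,0) (formula → 1, table → 0); rule it out.
(3) disagrees with h on (0,0,0,1) (formula → 0, table → 1); rule it out.
That leaves (4). Evaluating it on every row reproduces the table of h exactly.

4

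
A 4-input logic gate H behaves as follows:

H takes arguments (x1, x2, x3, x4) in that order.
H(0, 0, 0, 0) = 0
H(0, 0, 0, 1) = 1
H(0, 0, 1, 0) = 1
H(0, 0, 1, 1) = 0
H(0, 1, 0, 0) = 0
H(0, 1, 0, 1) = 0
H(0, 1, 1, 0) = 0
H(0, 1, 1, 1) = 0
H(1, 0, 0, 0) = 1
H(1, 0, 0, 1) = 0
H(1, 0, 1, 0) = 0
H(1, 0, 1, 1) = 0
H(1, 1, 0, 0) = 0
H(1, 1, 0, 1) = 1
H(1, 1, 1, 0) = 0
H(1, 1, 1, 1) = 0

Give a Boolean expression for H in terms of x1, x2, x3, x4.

H=1 on 4 inputs: (0,0,0,1), (0,0,1,0), (1,0,0,0), (1,1,0,1). Reading each as a conjunction of literals (¬x1·¬x2·¬x3·x4, ¬x1·¬x2·x3·¬x4, x1·¬x2·¬x3·¬x4, x1·x2·¬x3·x4) and taking the OR gives the canonical DNF.

H(x1, x2, x3, x4) = (((((NOT x1 AND NOT x2) AND NOT x3) AND x4) OR (((NOT x1 AND NOT x2) AND x3) AND NOT x4)) OR (((x1 AND NOT x2) AND NOT x3) AND NOT x4)) OR (((x1 AND x2) AND NOT x3) AND x4)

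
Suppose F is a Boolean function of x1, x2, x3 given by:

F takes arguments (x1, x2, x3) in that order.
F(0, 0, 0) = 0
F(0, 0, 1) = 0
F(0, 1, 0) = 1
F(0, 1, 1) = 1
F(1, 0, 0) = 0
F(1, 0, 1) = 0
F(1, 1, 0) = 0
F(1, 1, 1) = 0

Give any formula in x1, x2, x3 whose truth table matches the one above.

F=1 on 2 inputs: (0,1,0), (0,1,1). Reading each as a conjunction of literals (¬x1·x2·¬x3, ¬x1·x2·x3) and taking the OR gives the canonical DNF.

F(x1, x2, x3) = ((x1' · x2) · x3') + ((x1' · x2) · x3)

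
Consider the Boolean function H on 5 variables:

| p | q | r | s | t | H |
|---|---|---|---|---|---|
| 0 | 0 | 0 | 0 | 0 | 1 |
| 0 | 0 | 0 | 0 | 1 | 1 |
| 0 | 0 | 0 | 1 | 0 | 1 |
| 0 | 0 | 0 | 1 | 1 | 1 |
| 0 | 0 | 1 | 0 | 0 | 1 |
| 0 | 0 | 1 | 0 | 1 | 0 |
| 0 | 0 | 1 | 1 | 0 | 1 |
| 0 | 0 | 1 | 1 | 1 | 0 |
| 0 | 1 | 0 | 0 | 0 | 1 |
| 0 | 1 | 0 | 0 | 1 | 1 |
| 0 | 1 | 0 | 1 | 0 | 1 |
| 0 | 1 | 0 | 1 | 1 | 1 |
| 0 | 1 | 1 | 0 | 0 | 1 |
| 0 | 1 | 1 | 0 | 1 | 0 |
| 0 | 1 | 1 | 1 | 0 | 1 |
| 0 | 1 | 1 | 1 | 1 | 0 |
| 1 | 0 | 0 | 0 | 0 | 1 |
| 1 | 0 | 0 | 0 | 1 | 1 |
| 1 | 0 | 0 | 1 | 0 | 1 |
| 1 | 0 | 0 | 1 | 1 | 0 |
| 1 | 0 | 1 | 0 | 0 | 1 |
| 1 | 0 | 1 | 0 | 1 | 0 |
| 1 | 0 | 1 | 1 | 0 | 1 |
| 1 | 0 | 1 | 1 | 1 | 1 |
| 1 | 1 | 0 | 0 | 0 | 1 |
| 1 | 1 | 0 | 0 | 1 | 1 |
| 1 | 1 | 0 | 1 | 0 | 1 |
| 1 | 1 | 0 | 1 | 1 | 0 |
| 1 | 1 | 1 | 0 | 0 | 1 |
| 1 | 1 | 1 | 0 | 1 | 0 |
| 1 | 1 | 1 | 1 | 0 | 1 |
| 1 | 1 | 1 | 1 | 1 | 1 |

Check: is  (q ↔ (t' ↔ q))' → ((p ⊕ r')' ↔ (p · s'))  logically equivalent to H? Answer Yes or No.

Check the formula against H row by row:
  p=0, q=0, r=0, s=0, t=0: formula gives 1, H = 1 ✓
  p=0, q=0, r=0, s=0, t=1: formula gives 1, H = 1 ✓
  p=0, q=0, r=0, s=1, t=0: formula gives 1, H = 1 ✓
  p=0, q=0, r=0, s=1, t=1: formula gives 1, H = 1 ✓
  …and likewise for the remaining 28 rows.
All 32 rows match — the expression computes H exactly.

Yes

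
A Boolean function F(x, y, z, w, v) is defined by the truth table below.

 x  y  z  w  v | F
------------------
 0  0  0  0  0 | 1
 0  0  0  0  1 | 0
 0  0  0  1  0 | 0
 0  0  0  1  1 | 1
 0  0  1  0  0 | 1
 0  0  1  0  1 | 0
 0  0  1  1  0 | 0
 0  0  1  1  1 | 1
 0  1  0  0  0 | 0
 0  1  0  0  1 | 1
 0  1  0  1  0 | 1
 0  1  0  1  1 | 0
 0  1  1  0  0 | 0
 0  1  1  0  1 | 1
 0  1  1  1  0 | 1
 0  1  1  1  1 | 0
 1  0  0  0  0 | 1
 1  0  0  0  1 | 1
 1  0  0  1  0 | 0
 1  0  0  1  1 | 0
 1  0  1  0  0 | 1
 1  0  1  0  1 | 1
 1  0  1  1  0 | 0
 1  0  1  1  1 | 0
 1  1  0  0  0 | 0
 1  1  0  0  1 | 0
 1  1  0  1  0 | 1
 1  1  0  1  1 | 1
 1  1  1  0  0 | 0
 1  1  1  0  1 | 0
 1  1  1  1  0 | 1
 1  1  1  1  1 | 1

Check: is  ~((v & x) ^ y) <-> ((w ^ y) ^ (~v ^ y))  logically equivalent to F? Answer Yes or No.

Yes

Check the formula against F row by row:
  x=0, y=0, z=0, w=0, v=0: formula gives 1, F = 1 ✓
  x=0, y=0, z=0, w=0, v=1: formula gives 0, F = 0 ✓
  x=0, y=0, z=0, w=1, v=0: formula gives 0, F = 0 ✓
  x=0, y=0, z=0, w=1, v=1: formula gives 1, F = 1 ✓
  … (the remaining 28 rows also agree.)
No disagreement on any input; they are logically equivalent.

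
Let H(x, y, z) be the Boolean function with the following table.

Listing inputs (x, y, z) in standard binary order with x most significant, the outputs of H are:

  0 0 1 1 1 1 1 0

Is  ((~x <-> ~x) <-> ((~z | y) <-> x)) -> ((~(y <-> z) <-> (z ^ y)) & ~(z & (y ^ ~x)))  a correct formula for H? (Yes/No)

No

Check the formula against H row by row:
  x=0, y=0, z=0: formula gives 1, but H = 0 ✗
Row (0,0,0) is a counterexample, so the formula is not equivalent to H.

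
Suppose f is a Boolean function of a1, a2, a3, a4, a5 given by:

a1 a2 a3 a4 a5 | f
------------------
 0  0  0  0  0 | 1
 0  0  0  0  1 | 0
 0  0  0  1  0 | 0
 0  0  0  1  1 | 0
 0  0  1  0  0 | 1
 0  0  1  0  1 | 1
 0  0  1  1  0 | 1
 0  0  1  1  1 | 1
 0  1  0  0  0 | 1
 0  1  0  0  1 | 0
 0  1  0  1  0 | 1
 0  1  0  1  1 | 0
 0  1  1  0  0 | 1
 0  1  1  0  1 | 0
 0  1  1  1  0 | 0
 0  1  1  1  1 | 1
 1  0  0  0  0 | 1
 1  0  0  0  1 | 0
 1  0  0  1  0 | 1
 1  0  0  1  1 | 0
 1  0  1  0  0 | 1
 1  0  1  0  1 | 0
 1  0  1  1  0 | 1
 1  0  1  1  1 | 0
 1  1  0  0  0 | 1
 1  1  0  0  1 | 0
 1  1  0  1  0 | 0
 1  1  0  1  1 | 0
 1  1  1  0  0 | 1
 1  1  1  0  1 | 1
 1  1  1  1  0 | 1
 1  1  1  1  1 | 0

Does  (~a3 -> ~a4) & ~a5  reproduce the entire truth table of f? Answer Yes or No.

Test each input against both f and the formula:
  a1=0, a2=0, a3=0, a4=0, a5=0: formula gives 1, f = 1 ✓
  a1=0, a2=0, a3=0, a4=0, a5=1: formula gives 0, f = 0 ✓
  a1=0, a2=0, a3=0, a4=1, a5=0: formula gives 0, f = 0 ✓
  a1=0, a2=0, a3=0, a4=1, a5=1: formula gives 0, f = 0 ✓
  …
  a1=0, a2=0, a3=1, a4=0, a5=1: formula gives 0, but f = 1 ✗
Row (0,0,1,0,1) is a counterexample, so the formula is not equivalent to f.

No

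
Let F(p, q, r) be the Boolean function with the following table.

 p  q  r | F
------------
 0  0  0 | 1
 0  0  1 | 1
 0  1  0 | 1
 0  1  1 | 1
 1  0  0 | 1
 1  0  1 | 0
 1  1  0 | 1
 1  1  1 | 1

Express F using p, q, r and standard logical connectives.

Only row (1,0,1) gives 0. So F is 1 everywhere except there — the complement of the minterm p·¬q·r.

F(p, q, r) = NOT ((p AND NOT q) AND r)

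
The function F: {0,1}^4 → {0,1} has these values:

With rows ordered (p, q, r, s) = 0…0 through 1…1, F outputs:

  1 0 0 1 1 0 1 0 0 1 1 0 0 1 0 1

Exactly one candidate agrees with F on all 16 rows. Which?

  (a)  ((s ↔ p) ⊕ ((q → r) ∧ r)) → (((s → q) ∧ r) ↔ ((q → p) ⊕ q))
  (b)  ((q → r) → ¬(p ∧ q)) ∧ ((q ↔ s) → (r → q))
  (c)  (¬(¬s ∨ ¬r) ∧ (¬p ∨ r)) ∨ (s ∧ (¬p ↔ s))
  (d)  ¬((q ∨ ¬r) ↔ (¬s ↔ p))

d

(a) fails at (0,0,0,0): the formula yields 0, F is 1.
(b) fails at (0,0,0,1): the formula yields 1, F is 0.
(c) fails at (0,0,0,0): the formula yields 0, F is 1.
(d) is the remaining candidate, and it agrees with F on all 16 inputs.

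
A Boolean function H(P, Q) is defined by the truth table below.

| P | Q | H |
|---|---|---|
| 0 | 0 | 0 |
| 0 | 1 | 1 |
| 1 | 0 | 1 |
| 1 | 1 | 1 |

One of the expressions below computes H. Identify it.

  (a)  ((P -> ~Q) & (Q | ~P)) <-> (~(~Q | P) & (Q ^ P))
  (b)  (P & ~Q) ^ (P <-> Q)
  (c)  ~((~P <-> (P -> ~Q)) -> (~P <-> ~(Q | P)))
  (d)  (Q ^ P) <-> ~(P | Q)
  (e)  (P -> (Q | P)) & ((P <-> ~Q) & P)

a

(b): at (0,0) it gives 1, but H = 0 — eliminated.
(c): at (1,0) it gives 0, but H = 1 — eliminated.
(d): at (0,1) it gives 0, but H = 1 — eliminated.
(e): at (0,1) it gives 0, but H = 1 — eliminated.
That leaves (a). Evaluating it on every row reproduces the table of H exactly.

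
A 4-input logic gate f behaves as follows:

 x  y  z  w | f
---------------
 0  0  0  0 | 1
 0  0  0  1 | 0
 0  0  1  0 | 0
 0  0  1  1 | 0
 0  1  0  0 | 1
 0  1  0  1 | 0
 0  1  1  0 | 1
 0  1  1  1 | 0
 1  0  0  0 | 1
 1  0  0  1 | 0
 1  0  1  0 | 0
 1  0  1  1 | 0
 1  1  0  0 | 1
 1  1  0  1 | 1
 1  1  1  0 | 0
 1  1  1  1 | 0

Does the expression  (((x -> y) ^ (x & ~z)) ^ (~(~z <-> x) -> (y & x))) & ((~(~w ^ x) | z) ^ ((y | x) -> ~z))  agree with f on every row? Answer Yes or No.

Evaluate (((x -> y) ^ (x & ~z)) ^ (~(~z <-> x) -> (y & x))) & ((~(~w ^ x) | z) ^ ((y | x) -> ~z)) on each row and compare to f:
  x=0, y=0, z=0, w=0: formula gives 1, f = 1 ✓
  x=0, y=0, z=0, w=1: formula gives 0, f = 0 ✓
  x=0, y=0, z=1, w=0: formula gives 0, f = 0 ✓
  x=0, y=0, z=1, w=1: formula gives 0, f = 0 ✓
  …
  x=0, y=1, z=1, w=0: formula gives 0, but f = 1 ✗
Row (0,1,1,0) is a counterexample, so the formula is not equivalent to f.

No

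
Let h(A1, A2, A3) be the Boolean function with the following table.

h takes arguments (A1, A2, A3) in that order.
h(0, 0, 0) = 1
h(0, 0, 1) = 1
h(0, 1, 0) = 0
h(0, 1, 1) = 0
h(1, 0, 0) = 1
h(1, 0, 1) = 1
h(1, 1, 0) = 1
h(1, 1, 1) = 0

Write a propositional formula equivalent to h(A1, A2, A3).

h is 0 on only 3 rows — (0,1,0), (0,1,1), (1,1,1). Writing each as a minterm (¬A1·A2·¬A3, ¬A1·A2·A3, A1·A2·A3) and OR-ing them characterizes exactly where h=0, so h is the negation of that disjunction.

h(A1, A2, A3) = ((((A1' · A2) · A3') + ((A1' · A2) · A3)) + ((A1 · A2) · A3))'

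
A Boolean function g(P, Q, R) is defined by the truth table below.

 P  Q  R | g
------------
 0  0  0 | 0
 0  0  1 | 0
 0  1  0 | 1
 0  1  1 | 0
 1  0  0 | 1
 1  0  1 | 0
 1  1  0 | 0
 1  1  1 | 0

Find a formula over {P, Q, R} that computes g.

The 1-rows are (0,1,0), (1,0,0). Each contributes one minterm — ¬P·Q·¬R; P·¬Q·¬R — and their disjunction is a sum-of-products form of g.

g(P, Q, R) = ((not P and Q) and not R) or ((P and not Q) and not R)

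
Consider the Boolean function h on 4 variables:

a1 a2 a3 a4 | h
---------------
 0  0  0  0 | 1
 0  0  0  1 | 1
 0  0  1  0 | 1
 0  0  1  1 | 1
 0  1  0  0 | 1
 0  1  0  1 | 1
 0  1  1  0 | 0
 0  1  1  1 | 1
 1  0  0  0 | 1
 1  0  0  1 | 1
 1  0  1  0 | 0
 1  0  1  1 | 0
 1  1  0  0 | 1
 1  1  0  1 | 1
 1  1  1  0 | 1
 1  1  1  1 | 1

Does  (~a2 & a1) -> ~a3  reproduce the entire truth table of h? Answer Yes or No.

No

Test each input against both h and the formula:
  a1=0, a2=0, a3=0, a4=0: formula gives 1, h = 1 ✓
  a1=0, a2=0, a3=0, a4=1: formula gives 1, h = 1 ✓
  a1=0, a2=0, a3=1, a4=0: formula gives 1, h = 1 ✓
  a1=0, a2=0, a3=1, a4=1: formula gives 1, h = 1 ✓
  …
  a1=0, a2=1, a3=1, a4=0: formula gives 1, but h = 0 ✗
Row (0,1,1,0) is a counterexample, so the formula is not equivalent to h.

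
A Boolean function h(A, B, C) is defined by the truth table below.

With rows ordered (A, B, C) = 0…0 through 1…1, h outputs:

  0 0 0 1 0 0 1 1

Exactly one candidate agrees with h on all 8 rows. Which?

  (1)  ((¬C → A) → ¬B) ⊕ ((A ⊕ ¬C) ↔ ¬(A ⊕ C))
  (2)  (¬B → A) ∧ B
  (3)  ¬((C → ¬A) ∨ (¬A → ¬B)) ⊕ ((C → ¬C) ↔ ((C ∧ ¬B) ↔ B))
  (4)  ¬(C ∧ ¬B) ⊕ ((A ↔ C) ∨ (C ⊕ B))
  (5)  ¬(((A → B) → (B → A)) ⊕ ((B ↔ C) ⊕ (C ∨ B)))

1

(2) fails at (0,1,0): the formula yields 1, h is 0.
(3) fails at (0,0,0): the formula yields 1, h is 0.
(4) fails at (0,0,1): the formula yields 1, h is 0.
(5) fails at (0,0,0): the formula yields 1, h is 0.
Only (1) survives; checking it on all 8 rows confirms it matches h.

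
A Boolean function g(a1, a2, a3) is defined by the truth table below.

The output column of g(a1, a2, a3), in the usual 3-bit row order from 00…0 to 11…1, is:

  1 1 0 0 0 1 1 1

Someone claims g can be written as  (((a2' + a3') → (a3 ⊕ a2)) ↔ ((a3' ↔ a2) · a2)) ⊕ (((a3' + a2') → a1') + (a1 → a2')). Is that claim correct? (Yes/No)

No

Test each input against both g and the formula:
  a1=0, a2=0, a3=0: formula gives 0, but g = 1 ✗
A single disagreement suffices: at (0,0,0) they differ, so the formula does not compute g.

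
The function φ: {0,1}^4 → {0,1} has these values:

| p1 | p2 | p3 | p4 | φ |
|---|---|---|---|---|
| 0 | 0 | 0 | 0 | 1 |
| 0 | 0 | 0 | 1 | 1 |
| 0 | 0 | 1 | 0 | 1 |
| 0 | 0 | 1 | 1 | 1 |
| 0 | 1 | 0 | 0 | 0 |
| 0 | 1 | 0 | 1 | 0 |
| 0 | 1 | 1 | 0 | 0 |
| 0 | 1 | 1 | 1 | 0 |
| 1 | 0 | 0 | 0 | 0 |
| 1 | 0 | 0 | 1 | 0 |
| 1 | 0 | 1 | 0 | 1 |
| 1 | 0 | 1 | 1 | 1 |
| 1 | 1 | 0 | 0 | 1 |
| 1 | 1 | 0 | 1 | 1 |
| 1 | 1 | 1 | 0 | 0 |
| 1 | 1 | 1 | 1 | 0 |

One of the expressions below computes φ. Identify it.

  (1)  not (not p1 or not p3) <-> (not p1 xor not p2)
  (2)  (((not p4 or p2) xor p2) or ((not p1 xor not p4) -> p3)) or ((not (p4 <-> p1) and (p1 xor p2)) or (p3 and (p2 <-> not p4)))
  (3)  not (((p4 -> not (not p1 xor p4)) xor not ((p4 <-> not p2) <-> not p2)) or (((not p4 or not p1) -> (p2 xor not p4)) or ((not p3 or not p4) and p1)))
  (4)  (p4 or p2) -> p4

(2): at (0,0,0,1) it gives 0, but φ = 1 — eliminated.
(3): at (0,0,0,0) it gives 0, but φ = 1 — eliminated.
(4): at (0,1,0,1) it gives 1, but φ = 0 — eliminated.
Only (1) survives; checking it on all 16 rows confirms it matches φ.

1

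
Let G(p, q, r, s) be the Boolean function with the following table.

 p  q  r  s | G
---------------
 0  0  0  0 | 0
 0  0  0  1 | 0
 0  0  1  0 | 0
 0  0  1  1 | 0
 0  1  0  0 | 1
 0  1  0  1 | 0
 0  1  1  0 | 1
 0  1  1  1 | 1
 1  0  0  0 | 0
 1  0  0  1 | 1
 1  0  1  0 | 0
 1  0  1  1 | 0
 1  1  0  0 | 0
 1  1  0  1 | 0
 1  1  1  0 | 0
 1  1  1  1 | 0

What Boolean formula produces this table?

The 1-rows are (0,1,0,0), (0,1,1,0), (0,1,1,1), (1,0,0,1). Each contributes one minterm — ¬p·q·¬r·¬s; ¬p·q·r·¬s; ¬p·q·r·s; p·¬q·¬r·s — and their disjunction is a sum-of-products form of G.

G(p, q, r, s) = (((((¬p ∧ q) ∧ ¬r) ∧ ¬s) ∨ (((¬p ∧ q) ∧ r) ∧ ¬s)) ∨ (((¬p ∧ q) ∧ r) ∧ s)) ∨ (((p ∧ ¬q) ∧ ¬r) ∧ s)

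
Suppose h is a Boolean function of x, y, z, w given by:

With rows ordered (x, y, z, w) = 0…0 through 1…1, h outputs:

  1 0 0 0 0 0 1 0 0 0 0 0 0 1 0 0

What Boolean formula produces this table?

h(x, y, z, w) = ((((¬x ∧ ¬y) ∧ ¬z) ∧ ¬w) ∨ (((¬x ∧ y) ∧ z) ∧ ¬w)) ∨ (((x ∧ y) ∧ ¬z) ∧ w)

The 1-rows are (0,0,0,0), (0,1,1,0), (1,1,0,1). Each contributes one minterm — ¬x·¬y·¬z·¬w; ¬x·y·z·¬w; x·y·¬z·w — and their disjunction is a sum-of-products form of h.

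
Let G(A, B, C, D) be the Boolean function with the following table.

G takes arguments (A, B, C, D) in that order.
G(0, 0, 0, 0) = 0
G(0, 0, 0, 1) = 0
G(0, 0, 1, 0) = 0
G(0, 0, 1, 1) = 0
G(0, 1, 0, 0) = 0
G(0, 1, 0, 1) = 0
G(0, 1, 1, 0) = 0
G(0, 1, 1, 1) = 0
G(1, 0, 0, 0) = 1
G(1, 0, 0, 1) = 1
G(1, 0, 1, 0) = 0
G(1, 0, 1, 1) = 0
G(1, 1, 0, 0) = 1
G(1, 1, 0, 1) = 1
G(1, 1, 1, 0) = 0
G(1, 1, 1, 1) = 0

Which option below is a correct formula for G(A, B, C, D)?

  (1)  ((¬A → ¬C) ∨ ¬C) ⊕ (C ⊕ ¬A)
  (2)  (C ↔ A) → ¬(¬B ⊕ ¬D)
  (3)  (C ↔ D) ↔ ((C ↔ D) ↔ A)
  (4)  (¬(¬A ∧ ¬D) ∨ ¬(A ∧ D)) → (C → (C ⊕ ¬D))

1

(2) fails at (0,0,0,0): the formula yields 1, G is 0.
(3) fails at (1,0,1,0): the formula yields 1, G is 0.
(4) fails at (0,0,0,0): the formula yields 1, G is 0.
Only (1) survives; checking it on all 16 rows confirms it matches G.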